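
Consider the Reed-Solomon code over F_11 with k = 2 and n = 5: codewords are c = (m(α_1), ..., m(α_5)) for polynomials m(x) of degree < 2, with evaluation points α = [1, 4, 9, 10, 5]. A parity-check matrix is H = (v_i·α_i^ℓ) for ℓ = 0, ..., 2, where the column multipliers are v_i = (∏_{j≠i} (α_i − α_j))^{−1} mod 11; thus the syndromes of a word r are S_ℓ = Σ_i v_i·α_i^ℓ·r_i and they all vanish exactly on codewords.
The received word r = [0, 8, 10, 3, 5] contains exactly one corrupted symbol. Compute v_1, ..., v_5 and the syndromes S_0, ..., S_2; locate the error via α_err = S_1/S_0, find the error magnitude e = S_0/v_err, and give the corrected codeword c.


S = (2, 8, 10), error at position 2, error magnitude e = 7, c = [0, 1, 10, 3, 5].

Step 1: column multipliers v_i = (∏_{j≠i}(α_i − α_j))^{−1} mod 11.
  i = 1 (α = 1): (1−4)(1−9)(1−10)(1−5) = (−3)·(−8)·(−9)·(−4) = 864 ≡ 6, so v_1 = 6^{−1} = 2 (mod 11).
  i = 2 (α = 4): (4−1)(4−9)(4−10)(4−5) = 3·(−5)·(−6)·(−1) = −90 ≡ 9, so v_2 = 9^{−1} = 5 (mod 11).
  i = 3 (α = 9): (9−1)(9−4)(9−10)(9−5) = 8·5·(−1)·4 = −160 ≡ 5, so v_3 = 5^{−1} = 9 (mod 11).
  i = 4 (α = 10): (10−1)(10−4)(10−9)(10−5) = 9·6·1·5 = 270 ≡ 6, so v_4 = 6^{−1} = 2 (mod 11).
  i = 5 (α = 5): (5−1)(5−4)(5−9)(5−10) = 4·1·(−4)·(−5) = 80 ≡ 3, so v_5 = 3^{−1} = 4 (mod 11).
  v = [2, 5, 9, 2, 4].
Step 2: syndromes of r = [0, 8, 10, 3, 5] (all sums mod 11).
  S_0 = Σ v_i r_i = 2·0 + 5·8 + 9·10 + 2·3 + 4·5 = 156 ≡ 2.
  S_1 = Σ v_i α_i r_i = 2·1·0 + 5·4·8 + 9·9·10 + 2·10·3 + 4·5·5 = 1130 ≡ 8.
  α_i^2 mod 11 = [1, 5, 4, 1, 3].
  S_2 = Σ v_i α_i^2 r_i = 2·1·0 + 5·5·8 + 9·4·10 + 2·1·3 + 4·3·5 = 626 ≡ 10.
  S = (2, 8, 10) ≠ 0, so r is not a codeword (an error is present).
Step 3: locate the error. For a single error e at position i, S_ℓ = v_i·e·α_i^ℓ, so α_err = S_1/S_0.
  S_0^{−1} = 2^{−1} = 6 (mod 11), so α_err = 8·6 = 48 ≡ 4 = α_2. Error position i = 2.
  Consistency check: S_2/S_1 = 10·7 = 70 ≡ 4 = α_err ✓ (single-error assumption holds).
Step 4: error magnitude e = S_0/v_2 = S_0·∏_{j≠2}(α_2 − α_j) = 2·9 = 18 ≡ 7 (mod 11).
Step 5: correct position 2: c_2 = r_2 − e = 8 − 7 ≡ 1 (mod 11). Hence c = [0, 1, 10, 3, 5].
  Check: interpolating c through the α_i gives m(x) = 7 + 4·x (degree < 2) with m(α_i) = c_i for every i, so c is indeed a codeword.


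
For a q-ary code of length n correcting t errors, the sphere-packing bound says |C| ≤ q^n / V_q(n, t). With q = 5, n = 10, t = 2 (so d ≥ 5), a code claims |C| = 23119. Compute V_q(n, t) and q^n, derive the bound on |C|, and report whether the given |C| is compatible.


V_q(n, t) = 761, q^n = 9765625, Hamming bound = 12832, |C| = 23119 > bound (violated).

Step 1: Compute V_q(n, t) = Σ_{j=0}^2 C(n, j) (q−1)^j.
  j = 0: C(10,0)·(4)^0 = 1·1 = 1.
  j = 1: C(10,1)·(4)^1 = 10·4 = 40.
  j = 2: C(10,2)·(4)^2 = 45·16 = 720.
  V_q(n, t) = 1 + 40 + 720 = 761.
Step 2: q^n = 5^10 = 9765625.
Step 3: Hamming bound ⌊q^n / V_q(n,t)⌋ = ⌊9765625/761⌋ = 12832.
Step 4: Compare |C| = 23119 to 12832: violated.
The claimed |C| lies above the Hamming bound, so no 5-ary code of length 10 with d ≥ 5 can have 23119 codewords.


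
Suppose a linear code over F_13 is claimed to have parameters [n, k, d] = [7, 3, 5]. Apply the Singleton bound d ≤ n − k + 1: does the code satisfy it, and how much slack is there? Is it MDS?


Singleton RHS = n − k + 1 = 5, slack = 0, bound satisfied, MDS.

Singleton bound: d ≤ n − k + 1.
Here n = 7, k = 3, so n − k + 1 = 5.
Given d = 5, check d ≤ 5: YES.
Slack = (n − k + 1) − d = 0.
The code is MDS (slack = 0).
Description: the claimed parameters are [7, 3, 5]_13; such a code would be MDS (meets Singleton bound).


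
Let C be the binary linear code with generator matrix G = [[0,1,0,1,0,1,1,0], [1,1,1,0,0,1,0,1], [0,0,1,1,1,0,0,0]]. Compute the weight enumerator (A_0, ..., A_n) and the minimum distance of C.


Weight distribution: A_0 = 1, A_3 = 1, A_4 = 2, A_5 = 3, A_6 = 1. Minimum distance d = 3.

Enumerate all 2^3 = 8 messages m ∈ F_2^3.
For each, compute codeword c = mG in F_2^8, then tally its weight.
  m = 000 → c = 00000000, weight = 0.
  m = 100 → c = 01010110, weight = 4.
  m = 010 → c = 11100101, weight = 5.
  m = 110 → c = 10110011, weight = 5.
  m = 001 → c = 00111000, weight = 3.
  m = 101 → c = 01101110, weight = 5.
  m = 011 → c = 11011101, weight = 6.
  m = 111 → c = 10001011, weight = 4.
Tally weights:
  weight 0: 1 codewords.
  weight 3: 1 codewords.
  weight 4: 2 codewords.
  weight 5: 3 codewords.
  weight 6: 1 codewords.
Minimum distance d = smallest w > 0 with A_w > 0 = 3.
Sanity: Σ A_w = 8 = 2^3 = 8 ✓.


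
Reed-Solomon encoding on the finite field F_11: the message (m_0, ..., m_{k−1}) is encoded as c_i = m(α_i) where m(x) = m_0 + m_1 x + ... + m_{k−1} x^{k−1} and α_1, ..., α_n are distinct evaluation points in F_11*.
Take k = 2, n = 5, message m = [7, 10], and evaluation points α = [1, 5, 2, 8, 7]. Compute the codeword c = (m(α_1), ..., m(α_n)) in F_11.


c = [6, 2, 5, 10, 0]

Message polynomial: m(x) = 7 + 10·x (mod 11).
For each evaluation point α_i, compute m(α_i) mod 11:
  α_1 = 1: Horner steps 10 → 6, so m(1) = 6.
  α_2 = 5: Horner steps 10 → 2, so m(5) = 2.
  α_3 = 2: Horner steps 10 → 5, so m(2) = 5.
  α_4 = 8: Horner steps 10 → 10, so m(8) = 10.
  α_5 = 7: Horner steps 10 → 0, so m(7) = 0.
Codeword c = [6, 2, 5, 10, 0] ∈ F_11^5.


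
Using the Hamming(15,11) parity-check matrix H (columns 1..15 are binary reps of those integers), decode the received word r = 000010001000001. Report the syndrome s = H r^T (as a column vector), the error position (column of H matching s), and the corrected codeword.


s = (0, 0, 1, 1)^T, error position = 3, corrected codeword c = 001010001000001

Compute s = H r^T mod 2 one row at a time:
  s_1 = 0 + 1 + 0 + 0 + 0 + 0 + 0 + 1 = 2 ≡ 0 (mod 2).
  s_2 = 0 + 1 + 0 + 0 + 0 + 0 + 0 + 1 = 2 ≡ 0 (mod 2).
  s_3 = 0 + 0 + 0 + 0 + 0 + 0 + 0 + 1 = 1 ≡ 1 (mod 2).
  s_4 = 0 + 0 + 1 + 0 + 1 + 0 + 0 + 1 = 3 ≡ 1 (mod 2).
s = (0, 0, 1, 1)^T — this equals column 3 of H (binary 0011), so error is at position 3.
Correct: flip bit 3 of r = 000010001000001 to get c = 001010001000001.


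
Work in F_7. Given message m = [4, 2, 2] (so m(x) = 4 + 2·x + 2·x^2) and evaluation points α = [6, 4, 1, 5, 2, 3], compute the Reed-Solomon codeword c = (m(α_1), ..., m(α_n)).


c = [4, 2, 1, 1, 2, 0]

Message polynomial: m(x) = 4 + 2·x + 2·x^2 (mod 7).
For each evaluation point α_i, compute m(α_i) mod 7:
  α_1 = 6: Horner steps 2 → 0 → 4, so m(6) = 4.
  α_2 = 4: Horner steps 2 → 3 → 2, so m(4) = 2.
  α_3 = 1: Horner steps 2 → 4 → 1, so m(1) = 1.
  α_4 = 5: Horner steps 2 → 5 → 1, so m(5) = 1.
  α_5 = 2: Horner steps 2 → 6 → 2, so m(2) = 2.
  α_6 = 3: Horner steps 2 → 1 → 0, so m(3) = 0.
Codeword c = [4, 2, 1, 1, 2, 0] ∈ F_7^6.


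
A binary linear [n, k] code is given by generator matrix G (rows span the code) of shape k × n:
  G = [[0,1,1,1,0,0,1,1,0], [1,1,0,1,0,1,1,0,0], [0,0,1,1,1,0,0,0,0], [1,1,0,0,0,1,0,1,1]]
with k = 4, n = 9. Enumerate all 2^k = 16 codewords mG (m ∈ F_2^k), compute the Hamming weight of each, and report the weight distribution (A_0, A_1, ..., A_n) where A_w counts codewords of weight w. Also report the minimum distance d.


Weight distribution: A_0 = 1, A_3 = 2, A_4 = 4, A_5 = 6, A_6 = 2, A_8 = 1. Minimum distance d = 3.

Enumerate all 2^4 = 16 messages m ∈ F_2^4.
For each, compute codeword c = mG in F_2^9, then tally its weight.
  m = 0000 → c = 000000000, weight = 0.
  m = 1000 → c = 011100110, weight = 5.
  m = 0100 → c = 110101100, weight = 5.
  m = 1100 → c = 101001010, weight = 4.
  m = 0010 → c = 001110000, weight = 3.
  m = 1010 → c = 010010110, weight = 4.
  m = 0110 → c = 111011100, weight = 6.
  m = 1110 → c = 100111010, weight = 5.
  m = 0001 → c = 110001011, weight = 5.
  m = 1001 → c = 101101101, weight = 6.
  m = 0101 → c = 000100111, weight = 4.
  m = 1101 → c = 011000001, weight = 3.
  m = 0011 → c = 111111011, weight = 8.
  m = 1011 → c = 100011101, weight = 5.
  m = 0111 → c = 001010111, weight = 5.
  m = 1111 → c = 010110001, weight = 4.
Tally weights:
  weight 0: 1 codewords.
  weight 3: 2 codewords.
  weight 4: 4 codewords.
  weight 5: 6 codewords.
  weight 6: 2 codewords.
  weight 8: 1 codewords.
Minimum distance d = smallest w > 0 with A_w > 0 = 3.
Sanity: Σ A_w = 16 = 2^4 = 16 ✓.


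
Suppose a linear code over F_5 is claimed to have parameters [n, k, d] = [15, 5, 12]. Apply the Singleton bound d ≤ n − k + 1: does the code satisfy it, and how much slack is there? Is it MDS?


Singleton RHS = n − k + 1 = 11, slack = -1, bound violated (no such code; not MDS).

Singleton bound: d ≤ n − k + 1.
Here n = 15, k = 5, so n − k + 1 = 11.
Given d = 12, check d ≤ 11: NO.
Slack = (n − k + 1) − d = -1.
The slack is negative: d = 12 exceeds n − k + 1 = 11 by 1, so the Singleton bound is violated and no linear [15, 5, 12]_5 code can exist. In particular it is not MDS (MDS requires d = n − k + 1 exactly).
Description: the claimed parameters are [15, 5, 12]_5; such a code would be impossible (violates the Singleton bound).


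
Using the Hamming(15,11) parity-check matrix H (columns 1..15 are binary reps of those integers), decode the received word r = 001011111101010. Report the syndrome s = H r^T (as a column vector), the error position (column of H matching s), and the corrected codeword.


s = (1, 1, 1, 0)^T, error position = 14, corrected codeword c = 001011111101000

Compute s = H r^T mod 2 one row at a time:
  s_1 = 1 + 1 + 1 + 0 + 1 + 0 + 1 + 0 = 5 ≡ 1 (mod 2).
  s_2 = 0 + 1 + 1 + 1 + 1 + 0 + 1 + 0 = 5 ≡ 1 (mod 2).
  s_3 = 0 + 1 + 1 + 1 + 1 + 0 + 1 + 0 = 5 ≡ 1 (mod 2).
  s_4 = 0 + 1 + 1 + 1 + 1 + 0 + 0 + 0 = 4 ≡ 0 (mod 2).
s = (1, 1, 1, 0)^T — this equals column 14 of H (binary 1110), so error is at position 14.
Correct: flip bit 14 of r = 001011111101010 to get c = 001011111101000.


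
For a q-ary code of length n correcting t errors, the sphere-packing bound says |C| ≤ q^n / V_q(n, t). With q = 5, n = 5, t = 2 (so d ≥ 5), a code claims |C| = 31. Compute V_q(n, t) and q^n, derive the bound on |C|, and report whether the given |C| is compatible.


V_q(n, t) = 181, q^n = 3125, Hamming bound = 17, |C| = 31 > bound (violated).

Step 1: Compute V_q(n, t) = Σ_{j=0}^2 C(n, j) (q−1)^j.
  j = 0: C(5,0)·(4)^0 = 1·1 = 1.
  j = 1: C(5,1)·(4)^1 = 5·4 = 20.
  j = 2: C(5,2)·(4)^2 = 10·16 = 160.
  V_q(n, t) = 1 + 20 + 160 = 181.
Step 2: q^n = 5^5 = 3125.
Step 3: Hamming bound ⌊q^n / V_q(n,t)⌋ = ⌊3125/181⌋ = 17.
Step 4: Compare |C| = 31 to 17: violated.
The claimed |C| lies above the Hamming bound, so no 5-ary code of length 5 with d ≥ 5 can have 31 codewords.


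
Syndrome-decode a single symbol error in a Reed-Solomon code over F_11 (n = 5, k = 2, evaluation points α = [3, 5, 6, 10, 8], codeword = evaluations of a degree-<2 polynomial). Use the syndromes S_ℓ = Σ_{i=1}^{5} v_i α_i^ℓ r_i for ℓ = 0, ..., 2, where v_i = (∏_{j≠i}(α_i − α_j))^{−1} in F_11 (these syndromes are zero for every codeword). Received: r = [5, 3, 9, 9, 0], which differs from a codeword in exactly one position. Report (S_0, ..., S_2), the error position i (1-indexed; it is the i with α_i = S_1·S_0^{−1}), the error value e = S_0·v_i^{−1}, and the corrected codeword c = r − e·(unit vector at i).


S = (9, 10, 5), error at position 3, error magnitude e = 7, c = [5, 3, 2, 9, 0].

Step 1: column multipliers v_i = (∏_{j≠i}(α_i − α_j))^{−1} mod 11.
  i = 1 (α = 3): (3−5)(3−6)(3−10)(3−8) = (−2)·(−3)·(−7)·(−5) = 210 ≡ 1, so v_1 = 1^{−1} = 1 (mod 11).
  i = 2 (α = 5): (5−3)(5−6)(5−10)(5−8) = 2·(−1)·(−5)·(−3) = −30 ≡ 3, so v_2 = 3^{−1} = 4 (mod 11).
  i = 3 (α = 6): (6−3)(6−5)(6−10)(6−8) = 3·1·(−4)·(−2) = 24 ≡ 2, so v_3 = 2^{−1} = 6 (mod 11).
  i = 4 (α = 10): (10−3)(10−5)(10−6)(10−8) = 7·5·4·2 = 280 ≡ 5, so v_4 = 5^{−1} = 9 (mod 11).
  i = 5 (α = 8): (8−3)(8−5)(8−6)(8−10) = 5·3·2·(−2) = −60 ≡ 6, so v_5 = 6^{−1} = 2 (mod 11).
  v = [1, 4, 6, 9, 2].
Step 2: syndromes of r = [5, 3, 9, 9, 0] (all sums mod 11).
  S_0 = Σ v_i r_i = 1·5 + 4·3 + 6·9 + 9·9 + 2·0 = 152 ≡ 9.
  S_1 = Σ v_i α_i r_i = 1·3·5 + 4·5·3 + 6·6·9 + 9·10·9 + 2·8·0 = 1209 ≡ 10.
  α_i^2 mod 11 = [9, 3, 3, 1, 9].
  S_2 = Σ v_i α_i^2 r_i = 1·9·5 + 4·3·3 + 6·3·9 + 9·1·9 + 2·9·0 = 324 ≡ 5.
  S = (9, 10, 5) ≠ 0, so r is not a codeword (an error is present).
Step 3: locate the error. For a single error e at position i, S_ℓ = v_i·e·α_i^ℓ, so α_err = S_1/S_0.
  S_0^{−1} = 9^{−1} = 5 (mod 11), so α_err = 10·5 = 50 ≡ 6 = α_3. Error position i = 3.
  Consistency check: S_2/S_1 = 5·10 = 50 ≡ 6 = α_err ✓ (single-error assumption holds).
Step 4: error magnitude e = S_0/v_3 = S_0·∏_{j≠3}(α_3 − α_j) = 9·2 = 18 ≡ 7 (mod 11).
Step 5: correct position 3: c_3 = r_3 − e = 9 − 7 ≡ 2 (mod 11). Hence c = [5, 3, 2, 9, 0].
  Check: interpolating c through the α_i gives m(x) = 8 + 10·x (degree < 2) with m(α_i) = c_i for every i, so c is indeed a codeword.


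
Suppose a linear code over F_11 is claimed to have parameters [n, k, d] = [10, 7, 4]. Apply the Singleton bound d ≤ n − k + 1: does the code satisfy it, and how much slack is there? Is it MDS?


Singleton RHS = n − k + 1 = 4, slack = 0, bound satisfied, MDS.

Singleton bound: d ≤ n − k + 1.
Here n = 10, k = 7, so n − k + 1 = 4.
Given d = 4, check d ≤ 4: YES.
Slack = (n − k + 1) − d = 0.
The code is MDS (slack = 0).
Description: the claimed parameters are [10, 7, 4]_11; such a code would be MDS (meets Singleton bound).


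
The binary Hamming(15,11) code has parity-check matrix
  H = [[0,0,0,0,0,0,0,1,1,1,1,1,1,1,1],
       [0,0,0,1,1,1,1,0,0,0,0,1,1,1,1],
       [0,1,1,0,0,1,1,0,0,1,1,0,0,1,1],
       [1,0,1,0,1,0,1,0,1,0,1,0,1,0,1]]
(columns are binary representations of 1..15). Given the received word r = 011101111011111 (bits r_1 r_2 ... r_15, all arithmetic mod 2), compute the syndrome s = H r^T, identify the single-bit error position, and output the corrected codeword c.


s = (1, 1, 1, 0)^T, error position = 14, corrected codeword c = 011101111011101

Compute s = H r^T mod 2 one row at a time:
  s_1 = 1 + 1 + 0 + 1 + 1 + 1 + 1 + 1 = 7 ≡ 1 (mod 2).
  s_2 = 1 + 0 + 1 + 1 + 1 + 1 + 1 + 1 = 7 ≡ 1 (mod 2).
  s_3 = 1 + 1 + 1 + 1 + 0 + 1 + 1 + 1 = 7 ≡ 1 (mod 2).
  s_4 = 0 + 1 + 0 + 1 + 1 + 1 + 1 + 1 = 6 ≡ 0 (mod 2).
s = (1, 1, 1, 0)^T — this equals column 14 of H (binary 1110), so error is at position 14.
Correct: flip bit 14 of r = 011101111011111 to get c = 011101111011101.


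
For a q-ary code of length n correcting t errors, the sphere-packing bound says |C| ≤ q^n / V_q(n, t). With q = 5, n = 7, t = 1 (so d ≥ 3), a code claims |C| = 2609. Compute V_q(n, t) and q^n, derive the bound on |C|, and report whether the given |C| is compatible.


V_q(n, t) = 29, q^n = 78125, Hamming bound = 2693, |C| = 2609 ≤ bound (satisfied).

Step 1: Compute V_q(n, t) = Σ_{j=0}^1 C(n, j) (q−1)^j.
  j = 0: C(7,0)·(4)^0 = 1·1 = 1.
  j = 1: C(7,1)·(4)^1 = 7·4 = 28.
  V_q(n, t) = 1 + 28 = 29.
Step 2: q^n = 5^7 = 78125.
Step 3: Hamming bound ⌊q^n / V_q(n,t)⌋ = ⌊78125/29⌋ = 2693.
Step 4: Compare |C| = 2609 to 2693: satisfied.
The claimed |C| lies below the Hamming bound.


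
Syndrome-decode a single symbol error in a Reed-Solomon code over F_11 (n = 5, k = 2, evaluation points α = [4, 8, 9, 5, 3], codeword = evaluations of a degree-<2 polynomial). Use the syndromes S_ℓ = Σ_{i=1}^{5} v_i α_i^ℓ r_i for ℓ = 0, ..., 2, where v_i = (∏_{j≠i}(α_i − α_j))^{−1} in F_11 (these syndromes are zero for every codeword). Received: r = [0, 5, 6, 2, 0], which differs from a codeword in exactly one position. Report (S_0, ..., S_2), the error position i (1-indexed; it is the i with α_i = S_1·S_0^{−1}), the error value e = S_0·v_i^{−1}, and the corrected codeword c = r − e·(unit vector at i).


S = (5, 9, 3), error at position 1, error magnitude e = 10, c = [1, 5, 6, 2, 0].

Step 1: column multipliers v_i = (∏_{j≠i}(α_i − α_j))^{−1} mod 11.
  i = 1 (α = 4): (4−8)(4−9)(4−5)(4−3) = (−4)·(−5)·(−1)·1 = −20 ≡ 2, so v_1 = 2^{−1} = 6 (mod 11).
  i = 2 (α = 8): (8−4)(8−9)(8−5)(8−3) = 4·(−1)·3·5 = −60 ≡ 6, so v_2 = 6^{−1} = 2 (mod 11).
  i = 3 (α = 9): (9−4)(9−8)(9−5)(9−3) = 5·1·4·6 = 120 ≡ 10, so v_3 = 10^{−1} = 10 (mod 11).
  i = 4 (α = 5): (5−4)(5−8)(5−9)(5−3) = 1·(−3)·(−4)·2 = 24 ≡ 2, so v_4 = 2^{−1} = 6 (mod 11).
  i = 5 (α = 3): (3−4)(3−8)(3−9)(3−5) = (−1)·(−5)·(−6)·(−2) = 60 ≡ 5, so v_5 = 5^{−1} = 9 (mod 11).
  v = [6, 2, 10, 6, 9].
Step 2: syndromes of r = [0, 5, 6, 2, 0] (all sums mod 11).
  S_0 = Σ v_i r_i = 6·0 + 2·5 + 10·6 + 6·2 + 9·0 = 82 ≡ 5.
  S_1 = Σ v_i α_i r_i = 6·4·0 + 2·8·5 + 10·9·6 + 6·5·2 + 9·3·0 = 680 ≡ 9.
  α_i^2 mod 11 = [5, 9, 4, 3, 9].
  S_2 = Σ v_i α_i^2 r_i = 6·5·0 + 2·9·5 + 10·4·6 + 6·3·2 + 9·9·0 = 366 ≡ 3.
  S = (5, 9, 3) ≠ 0, so r is not a codeword (an error is present).
Step 3: locate the error. For a single error e at position i, S_ℓ = v_i·e·α_i^ℓ, so α_err = S_1/S_0.
  S_0^{−1} = 5^{−1} = 9 (mod 11), so α_err = 9·9 = 81 ≡ 4 = α_1. Error position i = 1.
  Consistency check: S_2/S_1 = 3·5 = 15 ≡ 4 = α_err ✓ (single-error assumption holds).
Step 4: error magnitude e = S_0/v_1 = S_0·∏_{j≠1}(α_1 − α_j) = 5·2 = 10 ≡ 10 (mod 11).
Step 5: correct position 1: c_1 = r_1 − e = 0 − 10 ≡ 1 (mod 11). Hence c = [1, 5, 6, 2, 0].
  Check: interpolating c through the α_i gives m(x) = 8 + 1·x (degree < 2) with m(α_i) = c_i for every i, so c is indeed a codeword.


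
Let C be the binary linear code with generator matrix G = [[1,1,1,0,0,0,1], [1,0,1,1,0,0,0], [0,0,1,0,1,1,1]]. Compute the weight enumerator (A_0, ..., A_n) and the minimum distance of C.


Weight distribution: A_0 = 1, A_3 = 2, A_4 = 3, A_5 = 2. Minimum distance d = 3.

Enumerate all 2^3 = 8 messages m ∈ F_2^3.
For each, compute codeword c = mG in F_2^7, then tally its weight.
  m = 000 → c = 0000000, weight = 0.
  m = 100 → c = 1110001, weight = 4.
  m = 010 → c = 1011000, weight = 3.
  m = 110 → c = 0101001, weight = 3.
  m = 001 → c = 0010111, weight = 4.
  m = 101 → c = 1100110, weight = 4.
  m = 011 → c = 1001111, weight = 5.
  m = 111 → c = 0111110, weight = 5.
Tally weights:
  weight 0: 1 codewords.
  weight 3: 2 codewords.
  weight 4: 3 codewords.
  weight 5: 2 codewords.
Minimum distance d = smallest w > 0 with A_w > 0 = 3.
Sanity: Σ A_w = 8 = 2^3 = 8 ✓.


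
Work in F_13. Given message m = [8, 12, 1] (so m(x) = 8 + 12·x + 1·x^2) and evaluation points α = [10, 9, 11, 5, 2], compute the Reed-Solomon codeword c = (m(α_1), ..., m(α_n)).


c = [7, 2, 1, 2, 10]

Message polynomial: m(x) = 8 + 12·x + 1·x^2 (mod 13).
For each evaluation point α_i, compute m(α_i) mod 13:
  α_1 = 10: Horner steps 1 → 9 → 7, so m(10) = 7.
  α_2 = 9: Horner steps 1 → 8 → 2, so m(9) = 2.
  α_3 = 11: Horner steps 1 → 10 → 1, so m(11) = 1.
  α_4 = 5: Horner steps 1 → 4 → 2, so m(5) = 2.
  α_5 = 2: Horner steps 1 → 1 → 10, so m(2) = 10.
Codeword c = [7, 2, 1, 2, 10] ∈ F_13^5.


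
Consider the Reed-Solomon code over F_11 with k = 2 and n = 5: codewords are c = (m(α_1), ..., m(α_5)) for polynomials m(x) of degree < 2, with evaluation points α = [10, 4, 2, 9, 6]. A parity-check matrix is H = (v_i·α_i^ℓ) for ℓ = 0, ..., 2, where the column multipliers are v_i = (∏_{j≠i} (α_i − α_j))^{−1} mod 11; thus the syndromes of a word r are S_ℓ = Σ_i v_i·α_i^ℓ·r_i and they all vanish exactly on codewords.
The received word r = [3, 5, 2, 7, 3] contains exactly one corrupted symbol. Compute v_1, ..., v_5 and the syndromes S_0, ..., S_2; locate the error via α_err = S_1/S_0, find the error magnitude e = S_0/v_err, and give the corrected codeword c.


S = (9, 10, 5), error at position 5, error magnitude e = 6, c = [3, 5, 2, 7, 8].

Step 1: column multipliers v_i = (∏_{j≠i}(α_i − α_j))^{−1} mod 11.
  i = 1 (α = 10): (10−4)(10−2)(10−9)(10−6) = 6·8·1·4 = 192 ≡ 5, so v_1 = 5^{−1} = 9 (mod 11).
  i = 2 (α = 4): (4−10)(4−2)(4−9)(4−6) = (−6)·2·(−5)·(−2) = −120 ≡ 1, so v_2 = 1^{−1} = 1 (mod 11).
  i = 3 (α = 2): (2−10)(2−4)(2−9)(2−6) = (−8)·(−2)·(−7)·(−4) = 448 ≡ 8, so v_3 = 8^{−1} = 7 (mod 11).
  i = 4 (α = 9): (9−10)(9−4)(9−2)(9−6) = (−1)·5·7·3 = −105 ≡ 5, so v_4 = 5^{−1} = 9 (mod 11).
  i = 5 (α = 6): (6−10)(6−4)(6−2)(6−9) = (−4)·2·4·(−3) = 96 ≡ 8, so v_5 = 8^{−1} = 7 (mod 11).
  v = [9, 1, 7, 9, 7].
Step 2: syndromes of r = [3, 5, 2, 7, 3] (all sums mod 11).
  S_0 = Σ v_i r_i = 9·3 + 1·5 + 7·2 + 9·7 + 7·3 = 130 ≡ 9.
  S_1 = Σ v_i α_i r_i = 9·10·3 + 1·4·5 + 7·2·2 + 9·9·7 + 7·6·3 = 1011 ≡ 10.
  α_i^2 mod 11 = [1, 5, 4, 4, 3].
  S_2 = Σ v_i α_i^2 r_i = 9·1·3 + 1·5·5 + 7·4·2 + 9·4·7 + 7·3·3 = 423 ≡ 5.
  S = (9, 10, 5) ≠ 0, so r is not a codeword (an error is present).
Step 3: locate the error. For a single error e at position i, S_ℓ = v_i·e·α_i^ℓ, so α_err = S_1/S_0.
  S_0^{−1} = 9^{−1} = 5 (mod 11), so α_err = 10·5 = 50 ≡ 6 = α_5. Error position i = 5.
  Consistency check: S_2/S_1 = 5·10 = 50 ≡ 6 = α_err ✓ (single-error assumption holds).
Step 4: error magnitude e = S_0/v_5 = S_0·∏_{j≠5}(α_5 − α_j) = 9·8 = 72 ≡ 6 (mod 11).
Step 5: correct position 5: c_5 = r_5 − e = 3 − 6 ≡ 8 (mod 11). Hence c = [3, 5, 2, 7, 8].
  Check: interpolating c through the α_i gives m(x) = 10 + 7·x (degree < 2) with m(α_i) = c_i for every i, so c is indeed a codeword.


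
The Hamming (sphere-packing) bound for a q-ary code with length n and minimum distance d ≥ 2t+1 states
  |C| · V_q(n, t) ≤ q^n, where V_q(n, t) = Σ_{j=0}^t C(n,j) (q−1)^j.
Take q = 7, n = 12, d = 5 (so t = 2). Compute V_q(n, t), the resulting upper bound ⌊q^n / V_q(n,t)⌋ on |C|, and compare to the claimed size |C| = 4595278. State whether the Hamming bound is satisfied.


V_q(n, t) = 2449, q^n = 13841287201, Hamming bound = 5651811, |C| = 4595278 ≤ bound (satisfied).

Step 1: Compute V_q(n, t) = Σ_{j=0}^2 C(n, j) (q−1)^j.
  j = 0: C(12,0)·(6)^0 = 1·1 = 1.
  j = 1: C(12,1)·(6)^1 = 12·6 = 72.
  j = 2: C(12,2)·(6)^2 = 66·36 = 2376.
  V_q(n, t) = 1 + 72 + 2376 = 2449.
Step 2: q^n = 7^12 = 13841287201.
Step 3: Hamming bound ⌊q^n / V_q(n,t)⌋ = ⌊13841287201/2449⌋ = 5651811.
Step 4: Compare |C| = 4595278 to 5651811: satisfied.
The claimed |C| lies below the Hamming bound.


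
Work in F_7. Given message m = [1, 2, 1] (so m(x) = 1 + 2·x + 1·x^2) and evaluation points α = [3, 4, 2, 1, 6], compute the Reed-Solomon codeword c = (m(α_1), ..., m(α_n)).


c = [2, 4, 2, 4, 0]

Message polynomial: m(x) = 1 + 2·x + 1·x^2 (mod 7).
For each evaluation point α_i, compute m(α_i) mod 7:
  α_1 = 3: Horner steps 1 → 5 → 2, so m(3) = 2.
  α_2 = 4: Horner steps 1 → 6 → 4, so m(4) = 4.
  α_3 = 2: Horner steps 1 → 4 → 2, so m(2) = 2.
  α_4 = 1: Horner steps 1 → 3 → 4, so m(1) = 4.
  α_5 = 6: Horner steps 1 → 1 → 0, so m(6) = 0.
Codeword c = [2, 4, 2, 4, 0] ∈ F_7^5.


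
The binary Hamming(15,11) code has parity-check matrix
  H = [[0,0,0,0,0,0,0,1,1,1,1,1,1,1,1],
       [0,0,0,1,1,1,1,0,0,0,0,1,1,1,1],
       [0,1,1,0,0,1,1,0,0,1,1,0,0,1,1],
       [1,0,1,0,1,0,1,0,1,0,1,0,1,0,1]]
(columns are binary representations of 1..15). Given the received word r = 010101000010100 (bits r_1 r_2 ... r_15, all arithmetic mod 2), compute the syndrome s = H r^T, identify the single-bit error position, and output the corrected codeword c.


s = (0, 1, 1, 0)^T, error position = 6, corrected codeword c = 010100000010100

Compute s = H r^T mod 2 one row at a time:
  s_1 = 0 + 0 + 0 + 1 + 0 + 1 + 0 + 0 = 2 ≡ 0 (mod 2).
  s_2 = 1 + 0 + 1 + 0 + 0 + 1 + 0 + 0 = 3 ≡ 1 (mod 2).
  s_3 = 1 + 0 + 1 + 0 + 0 + 1 + 0 + 0 = 3 ≡ 1 (mod 2).
  s_4 = 0 + 0 + 0 + 0 + 0 + 1 + 1 + 0 = 2 ≡ 0 (mod 2).
s = (0, 1, 1, 0)^T — this equals column 6 of H (binary 0110), so error is at position 6.
Correct: flip bit 6 of r = 010101000010100 to get c = 010100000010100.


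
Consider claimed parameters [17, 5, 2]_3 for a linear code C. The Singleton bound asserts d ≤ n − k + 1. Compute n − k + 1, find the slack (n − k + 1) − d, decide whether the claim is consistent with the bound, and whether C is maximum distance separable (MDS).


Singleton RHS = n − k + 1 = 13, slack = 11, bound satisfied, not MDS.

Singleton bound: d ≤ n − k + 1.
Here n = 17, k = 5, so n − k + 1 = 13.
Given d = 2, check d ≤ 13: YES.
Slack = (n − k + 1) − d = 11.
The code is NOT MDS (slack = 11 > 0).
Description: the claimed parameters are [17, 5, 2]_3; such a code would be non-MDS.


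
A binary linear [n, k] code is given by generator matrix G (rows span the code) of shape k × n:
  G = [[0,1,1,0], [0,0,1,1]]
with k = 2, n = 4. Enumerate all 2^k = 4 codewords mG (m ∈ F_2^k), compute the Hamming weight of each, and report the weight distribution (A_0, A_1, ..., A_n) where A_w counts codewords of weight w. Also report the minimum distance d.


Weight distribution: A_0 = 1, A_2 = 3. Minimum distance d = 2.

Enumerate all 2^2 = 4 messages m ∈ F_2^2.
For each, compute codeword c = mG in F_2^4, then tally its weight.
  m = 00 → c = 0000, weight = 0.
  m = 10 → c = 0110, weight = 2.
  m = 01 → c = 0011, weight = 2.
  m = 11 → c = 0101, weight = 2.
Tally weights:
  weight 0: 1 codewords.
  weight 2: 3 codewords.
Minimum distance d = smallest w > 0 with A_w > 0 = 2.
Sanity: Σ A_w = 4 = 2^2 = 4 ✓.


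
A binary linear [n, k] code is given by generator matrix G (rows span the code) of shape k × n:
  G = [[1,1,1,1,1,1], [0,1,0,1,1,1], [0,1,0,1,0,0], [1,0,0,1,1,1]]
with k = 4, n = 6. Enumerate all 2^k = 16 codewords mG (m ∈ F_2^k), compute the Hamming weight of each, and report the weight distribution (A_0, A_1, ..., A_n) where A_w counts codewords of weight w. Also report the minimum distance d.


Weight distribution: A_0 = 1, A_2 = 7, A_4 = 7, A_6 = 1. Minimum distance d = 2.

Enumerate all 2^4 = 16 messages m ∈ F_2^4.
For each, compute codeword c = mG in F_2^6, then tally its weight.
  m = 0000 → c = 000000, weight = 0.
  m = 1000 → c = 111111, weight = 6.
  m = 0100 → c = 010111, weight = 4.
  m = 1100 → c = 101000, weight = 2.
  m = 0010 → c = 010100, weight = 2.
  m = 1010 → c = 101011, weight = 4.
  m = 0110 → c = 000011, weight = 2.
  m = 1110 → c = 111100, weight = 4.
  m = 0001 → c = 100111, weight = 4.
  m = 1001 → c = 011000, weight = 2.
  m = 0101 → c = 110000, weight = 2.
  m = 1101 → c = 001111, weight = 4.
  m = 0011 → c = 110011, weight = 4.
  m = 1011 → c = 001100, weight = 2.
  m = 0111 → c = 100100, weight = 2.
  m = 1111 → c = 011011, weight = 4.
Tally weights:
  weight 0: 1 codewords.
  weight 2: 7 codewords.
  weight 4: 7 codewords.
  weight 6: 1 codewords.
Minimum distance d = smallest w > 0 with A_w > 0 = 2.
Sanity: Σ A_w = 16 = 2^4 = 16 ✓.


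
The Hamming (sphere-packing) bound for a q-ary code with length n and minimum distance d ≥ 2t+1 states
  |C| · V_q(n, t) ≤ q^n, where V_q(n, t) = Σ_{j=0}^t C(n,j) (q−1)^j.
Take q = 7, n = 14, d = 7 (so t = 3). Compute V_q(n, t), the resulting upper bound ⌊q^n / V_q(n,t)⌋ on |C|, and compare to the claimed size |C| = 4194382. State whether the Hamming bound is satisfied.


V_q(n, t) = 81985, q^n = 678223072849, Hamming bound = 8272526, |C| = 4194382 ≤ bound (satisfied).

Step 1: Compute V_q(n, t) = Σ_{j=0}^3 C(n, j) (q−1)^j.
  j = 0: C(14,0)·(6)^0 = 1·1 = 1.
  j = 1: C(14,1)·(6)^1 = 14·6 = 84.
  j = 2: C(14,2)·(6)^2 = 91·36 = 3276.
  j = 3: C(14,3)·(6)^3 = 364·216 = 78624.
  V_q(n, t) = 1 + 84 + 3276 + 78624 = 81985.
Step 2: q^n = 7^14 = 678223072849.
Step 3: Hamming bound ⌊q^n / V_q(n,t)⌋ = ⌊678223072849/81985⌋ = 8272526.
Step 4: Compare |C| = 4194382 to 8272526: satisfied.
The claimed |C| lies below the Hamming bound.


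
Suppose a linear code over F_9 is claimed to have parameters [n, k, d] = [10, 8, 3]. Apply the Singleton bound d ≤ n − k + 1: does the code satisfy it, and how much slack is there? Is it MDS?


Singleton RHS = n − k + 1 = 3, slack = 0, bound satisfied, MDS.

Singleton bound: d ≤ n − k + 1.
Here n = 10, k = 8, so n − k + 1 = 3.
Given d = 3, check d ≤ 3: YES.
Slack = (n − k + 1) − d = 0.
The code is MDS (slack = 0).
Description: the claimed parameters are [10, 8, 3]_9; such a code would be MDS (meets Singleton bound).


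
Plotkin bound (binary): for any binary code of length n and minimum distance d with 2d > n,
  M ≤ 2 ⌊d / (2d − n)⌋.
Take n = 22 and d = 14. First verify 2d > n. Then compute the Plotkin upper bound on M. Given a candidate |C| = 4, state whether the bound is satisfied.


Plotkin bound M ≤ 4; given |C| = 4 ≤ bound (satisfied).

Check applicability: 2d = 28, n = 22.
2d − n = 6 > 0, so Plotkin applies.
Compute d/(2d−n) = 14/6 ≈ 2.3333.
⌊d/(2d−n)⌋ = 2.
Plotkin bound: M ≤ 2·2 = 4.
Given |C| = 4, check: satisfied.
This |C| is at the Plotkin bound.


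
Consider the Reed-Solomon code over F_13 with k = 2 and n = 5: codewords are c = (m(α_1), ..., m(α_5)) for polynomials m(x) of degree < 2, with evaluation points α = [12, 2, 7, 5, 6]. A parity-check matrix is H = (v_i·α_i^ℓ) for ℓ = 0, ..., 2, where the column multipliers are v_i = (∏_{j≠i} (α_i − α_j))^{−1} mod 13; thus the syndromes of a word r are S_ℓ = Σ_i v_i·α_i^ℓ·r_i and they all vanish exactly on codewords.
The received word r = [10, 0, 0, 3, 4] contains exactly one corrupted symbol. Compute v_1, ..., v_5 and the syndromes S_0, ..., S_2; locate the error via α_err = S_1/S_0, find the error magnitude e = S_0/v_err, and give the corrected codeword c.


S = (4, 2, 1), error at position 3, error magnitude e = 8, c = [10, 0, 5, 3, 4].

Step 1: column multipliers v_i = (∏_{j≠i}(α_i − α_j))^{−1} mod 13.
  i = 1 (α = 12): (12−2)(12−7)(12−5)(12−6) = 10·5·7·6 = 2100 ≡ 7, so v_1 = 7^{−1} = 2 (mod 13).
  i = 2 (α = 2): (2−12)(2−7)(2−5)(2−6) = (−10)·(−5)·(−3)·(−4) = 600 ≡ 2, so v_2 = 2^{−1} = 7 (mod 13).
  i = 3 (α = 7): (7−12)(7−2)(7−5)(7−6) = (−5)·5·2·1 = −50 ≡ 2, so v_3 = 2^{−1} = 7 (mod 13).
  i = 4 (α = 5): (5−12)(5−2)(5−7)(5−6) = (−7)·3·(−2)·(−1) = −42 ≡ 10, so v_4 = 10^{−1} = 4 (mod 13).
  i = 5 (α = 6): (6−12)(6−2)(6−7)(6−5) = (−6)·4·(−1)·1 = 24 ≡ 11, so v_5 = 11^{−1} = 6 (mod 13).
  v = [2, 7, 7, 4, 6].
Step 2: syndromes of r = [10, 0, 0, 3, 4] (all sums mod 13).
  S_0 = Σ v_i r_i = 2·10 + 7·0 + 7·0 + 4·3 + 6·4 = 56 ≡ 4.
  S_1 = Σ v_i α_i r_i = 2·12·10 + 7·2·0 + 7·7·0 + 4·5·3 + 6·6·4 = 444 ≡ 2.
  α_i^2 mod 13 = [1, 4, 10, 12, 10].
  S_2 = Σ v_i α_i^2 r_i = 2·1·10 + 7·4·0 + 7·10·0 + 4·12·3 + 6·10·4 = 404 ≡ 1.
  S = (4, 2, 1) ≠ 0, so r is not a codeword (an error is present).
Step 3: locate the error. For a single error e at position i, S_ℓ = v_i·e·α_i^ℓ, so α_err = S_1/S_0.
  S_0^{−1} = 4^{−1} = 10 (mod 13), so α_err = 2·10 = 20 ≡ 7 = α_3. Error position i = 3.
  Consistency check: S_2/S_1 = 1·7 = 7 ≡ 7 = α_err ✓ (single-error assumption holds).
Step 4: error magnitude e = S_0/v_3 = S_0·∏_{j≠3}(α_3 − α_j) = 4·2 = 8 ≡ 8 (mod 13).
Step 5: correct position 3: c_3 = r_3 − e = 0 − 8 ≡ 5 (mod 13). Hence c = [10, 0, 5, 3, 4].
  Check: interpolating c through the α_i gives m(x) = 11 + 1·x (degree < 2) with m(α_i) = c_i for every i, so c is indeed a codeword.


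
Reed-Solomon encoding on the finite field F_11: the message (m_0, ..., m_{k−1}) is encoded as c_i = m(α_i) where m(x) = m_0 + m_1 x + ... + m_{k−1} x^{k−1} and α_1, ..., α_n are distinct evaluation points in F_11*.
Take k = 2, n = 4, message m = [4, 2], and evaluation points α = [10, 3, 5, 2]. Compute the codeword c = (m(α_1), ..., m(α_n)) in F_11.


c = [2, 10, 3, 8]

Message polynomial: m(x) = 4 + 2·x (mod 11).
For each evaluation point α_i, compute m(α_i) mod 11:
  α_1 = 10: Horner steps 2 → 2, so m(10) = 2.
  α_2 = 3: Horner steps 2 → 10, so m(3) = 10.
  α_3 = 5: Horner steps 2 → 3, so m(5) = 3.
  α_4 = 2: Horner steps 2 → 8, so m(2) = 8.
Codeword c = [2, 10, 3, 8] ∈ F_11^4.


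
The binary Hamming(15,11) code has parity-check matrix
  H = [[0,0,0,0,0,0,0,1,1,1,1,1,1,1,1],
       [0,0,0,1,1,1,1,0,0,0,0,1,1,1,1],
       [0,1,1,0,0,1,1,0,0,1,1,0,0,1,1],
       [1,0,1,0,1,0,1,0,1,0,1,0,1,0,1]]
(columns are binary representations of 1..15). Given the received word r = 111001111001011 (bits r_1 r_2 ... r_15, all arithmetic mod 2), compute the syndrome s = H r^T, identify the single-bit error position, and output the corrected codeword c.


s = (1, 1, 0, 1)^T, error position = 13, corrected codeword c = 111001111001111

Compute s = H r^T mod 2 one row at a time:
  s_1 = 1 + 1 + 0 + 0 + 1 + 0 + 1 + 1 = 5 ≡ 1 (mod 2).
  s_2 = 0 + 0 + 1 + 1 + 1 + 0 + 1 + 1 = 5 ≡ 1 (mod 2).
  s_3 = 1 + 1 + 1 + 1 + 0 + 0 + 1 + 1 = 6 ≡ 0 (mod 2).
  s_4 = 1 + 1 + 0 + 1 + 1 + 0 + 0 + 1 = 5 ≡ 1 (mod 2).
s = (1, 1, 0, 1)^T — this equals column 13 of H (binary 1101), so error is at position 13.
Correct: flip bit 13 of r = 111001111001011 to get c = 111001111001111.


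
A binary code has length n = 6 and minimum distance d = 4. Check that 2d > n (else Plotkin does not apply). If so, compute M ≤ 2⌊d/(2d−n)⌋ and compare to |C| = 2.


Plotkin bound M ≤ 4; given |C| = 2 ≤ bound (satisfied).

Check applicability: 2d = 8, n = 6.
2d − n = 2 > 0, so Plotkin applies.
Compute d/(2d−n) = 4/2 ≈ 2.0000.
⌊d/(2d−n)⌋ = 2.
Plotkin bound: M ≤ 2·2 = 4.
Given |C| = 2, check: satisfied.
This |C| is below the Plotkin bound.


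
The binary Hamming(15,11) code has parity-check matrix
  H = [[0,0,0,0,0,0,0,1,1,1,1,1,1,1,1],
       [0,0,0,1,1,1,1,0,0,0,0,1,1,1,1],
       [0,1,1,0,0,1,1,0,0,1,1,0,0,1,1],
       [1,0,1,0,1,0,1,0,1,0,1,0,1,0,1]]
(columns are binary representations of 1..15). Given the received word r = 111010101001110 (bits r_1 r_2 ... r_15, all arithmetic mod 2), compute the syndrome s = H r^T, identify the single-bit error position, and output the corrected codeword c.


s = (0, 1, 0, 0)^T, error position = 4, corrected codeword c = 111110101001110

Compute s = H r^T mod 2 one row at a time:
  s_1 = 0 + 1 + 0 + 0 + 1 + 1 + 1 + 0 = 4 ≡ 0 (mod 2).
  s_2 = 0 + 1 + 0 + 1 + 1 + 1 + 1 + 0 = 5 ≡ 1 (mod 2).
  s_3 = 1 + 1 + 0 + 1 + 0 + 0 + 1 + 0 = 4 ≡ 0 (mod 2).
  s_4 = 1 + 1 + 1 + 1 + 1 + 0 + 1 + 0 = 6 ≡ 0 (mod 2).
s = (0, 1, 0, 0)^T — this equals column 4 of H (binary 0100), so error is at position 4.
Correct: flip bit 4 of r = 111010101001110 to get c = 111110101001110.


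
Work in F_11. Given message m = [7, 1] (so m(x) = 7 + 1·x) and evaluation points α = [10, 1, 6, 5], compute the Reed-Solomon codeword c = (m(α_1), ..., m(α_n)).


c = [6, 8, 2, 1]

Message polynomial: m(x) = 7 + 1·x (mod 11).
For each evaluation point α_i, compute m(α_i) mod 11:
  α_1 = 10: Horner steps 1 → 6, so m(10) = 6.
  α_2 = 1: Horner steps 1 → 8, so m(1) = 8.
  α_3 = 6: Horner steps 1 → 2, so m(6) = 2.
  α_4 = 5: Horner steps 1 → 1, so m(5) = 1.
Codeword c = [6, 8, 2, 1] ∈ F_11^4.


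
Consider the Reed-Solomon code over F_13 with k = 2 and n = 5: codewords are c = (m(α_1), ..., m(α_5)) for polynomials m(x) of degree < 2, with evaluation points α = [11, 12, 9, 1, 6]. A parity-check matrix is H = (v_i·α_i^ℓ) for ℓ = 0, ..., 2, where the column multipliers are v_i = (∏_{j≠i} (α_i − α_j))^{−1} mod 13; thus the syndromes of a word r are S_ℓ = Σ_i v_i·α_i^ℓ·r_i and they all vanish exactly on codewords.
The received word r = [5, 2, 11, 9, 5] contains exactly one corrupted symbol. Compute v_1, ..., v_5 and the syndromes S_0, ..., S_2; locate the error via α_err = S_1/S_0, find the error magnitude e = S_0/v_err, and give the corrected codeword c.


S = (10, 8, 9), error at position 5, error magnitude e = 11, c = [5, 2, 11, 9, 7].

Step 1: column multipliers v_i = (∏_{j≠i}(α_i − α_j))^{−1} mod 13.
  i = 1 (α = 11): (11−12)(11−9)(11−1)(11−6) = (−1)·2·10·5 = −100 ≡ 4, so v_1 = 4^{−1} = 10 (mod 13).
  i = 2 (α = 12): (12−11)(12−9)(12−1)(12−6) = 1·3·11·6 = 198 ≡ 3, so v_2 = 3^{−1} = 9 (mod 13).
  i = 3 (α = 9): (9−11)(9−12)(9−1)(9−6) = (−2)·(−3)·8·3 = 144 ≡ 1, so v_3 = 1^{−1} = 1 (mod 13).
  i = 4 (α = 1): (1−11)(1−12)(1−9)(1−6) = (−10)·(−11)·(−8)·(−5) = 4400 ≡ 6, so v_4 = 6^{−1} = 11 (mod 13).
  i = 5 (α = 6): (6−11)(6−12)(6−9)(6−1) = (−5)·(−6)·(−3)·5 = −450 ≡ 5, so v_5 = 5^{−1} = 8 (mod 13).
  v = [10, 9, 1, 11, 8].
Step 2: syndromes of r = [5, 2, 11, 9, 5] (all sums mod 13).
  S_0 = Σ v_i r_i = 10·5 + 9·2 + 1·11 + 11·9 + 8·5 = 218 ≡ 10.
  S_1 = Σ v_i α_i r_i = 10·11·5 + 9·12·2 + 1·9·11 + 11·1·9 + 8·6·5 = 1204 ≡ 8.
  α_i^2 mod 13 = [4, 1, 3, 1, 10].
  S_2 = Σ v_i α_i^2 r_i = 10·4·5 + 9·1·2 + 1·3·11 + 11·1·9 + 8·10·5 = 750 ≡ 9.
  S = (10, 8, 9) ≠ 0, so r is not a codeword (an error is present).
Step 3: locate the error. For a single error e at position i, S_ℓ = v_i·e·α_i^ℓ, so α_err = S_1/S_0.
  S_0^{−1} = 10^{−1} = 4 (mod 13), so α_err = 8·4 = 32 ≡ 6 = α_5. Error position i = 5.
  Consistency check: S_2/S_1 = 9·5 = 45 ≡ 6 = α_err ✓ (single-error assumption holds).
Step 4: error magnitude e = S_0/v_5 = S_0·∏_{j≠5}(α_5 − α_j) = 10·5 = 50 ≡ 11 (mod 13).
Step 5: correct position 5: c_5 = r_5 − e = 5 − 11 ≡ 7 (mod 13). Hence c = [5, 2, 11, 9, 7].
  Check: interpolating c through the α_i gives m(x) = 12 + 10·x (degree < 2) with m(α_i) = c_i for every i, so c is indeed a codeword.


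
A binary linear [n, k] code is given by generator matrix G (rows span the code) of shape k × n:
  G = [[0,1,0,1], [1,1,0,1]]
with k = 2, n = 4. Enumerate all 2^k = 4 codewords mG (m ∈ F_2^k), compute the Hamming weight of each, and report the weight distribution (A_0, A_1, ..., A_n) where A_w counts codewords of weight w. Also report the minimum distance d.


Weight distribution: A_0 = 1, A_1 = 1, A_2 = 1, A_3 = 1. Minimum distance d = 1.

Enumerate all 2^2 = 4 messages m ∈ F_2^2.
For each, compute codeword c = mG in F_2^4, then tally its weight.
  m = 00 → c = 0000, weight = 0.
  m = 10 → c = 0101, weight = 2.
  m = 01 → c = 1101, weight = 3.
  m = 11 → c = 1000, weight = 1.
Tally weights:
  weight 0: 1 codewords.
  weight 1: 1 codewords.
  weight 2: 1 codewords.
  weight 3: 1 codewords.
Minimum distance d = smallest w > 0 with A_w > 0 = 1.
Sanity: Σ A_w = 4 = 2^2 = 4 ✓.


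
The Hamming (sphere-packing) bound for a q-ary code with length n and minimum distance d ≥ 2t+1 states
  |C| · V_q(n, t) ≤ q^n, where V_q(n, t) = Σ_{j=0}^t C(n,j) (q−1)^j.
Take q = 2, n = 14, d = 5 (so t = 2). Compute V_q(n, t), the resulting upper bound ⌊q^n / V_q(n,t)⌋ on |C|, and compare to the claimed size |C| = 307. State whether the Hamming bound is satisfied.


V_q(n, t) = 106, q^n = 16384, Hamming bound = 154, |C| = 307 > bound (violated).

Step 1: Compute V_q(n, t) = Σ_{j=0}^2 C(n, j) (q−1)^j.
  j = 0: C(14,0)·(1)^0 = 1·1 = 1.
  j = 1: C(14,1)·(1)^1 = 14·1 = 14.
  j = 2: C(14,2)·(1)^2 = 91·1 = 91.
  V_q(n, t) = 1 + 14 + 91 = 106.
Step 2: q^n = 2^14 = 16384.
Step 3: Hamming bound ⌊q^n / V_q(n,t)⌋ = ⌊16384/106⌋ = 154.
Step 4: Compare |C| = 307 to 154: violated.
The claimed |C| lies above the Hamming bound, so no 2-ary code of length 14 with d ≥ 5 can have 307 codewords.


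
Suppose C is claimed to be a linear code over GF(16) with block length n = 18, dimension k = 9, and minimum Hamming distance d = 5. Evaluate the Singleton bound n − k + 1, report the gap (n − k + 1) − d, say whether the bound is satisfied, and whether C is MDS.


Singleton RHS = n − k + 1 = 10, slack = 5, bound satisfied, not MDS.

Singleton bound: d ≤ n − k + 1.
Here n = 18, k = 9, so n − k + 1 = 10.
Given d = 5, check d ≤ 10: YES.
Slack = (n − k + 1) − d = 5.
The code is NOT MDS (slack = 5 > 0).
Description: the claimed parameters are [18, 9, 5]_16; such a code would be non-MDS.
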